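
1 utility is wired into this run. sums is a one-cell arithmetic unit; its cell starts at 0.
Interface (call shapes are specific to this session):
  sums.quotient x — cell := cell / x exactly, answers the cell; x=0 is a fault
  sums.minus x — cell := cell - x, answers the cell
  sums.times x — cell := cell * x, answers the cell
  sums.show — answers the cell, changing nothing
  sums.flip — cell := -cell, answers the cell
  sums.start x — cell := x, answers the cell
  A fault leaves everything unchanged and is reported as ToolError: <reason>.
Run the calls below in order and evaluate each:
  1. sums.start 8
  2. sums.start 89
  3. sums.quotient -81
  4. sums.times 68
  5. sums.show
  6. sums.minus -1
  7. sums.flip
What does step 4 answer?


-> sums.start(x=8)
<- 8
-> sums.start(x=89)
<- 89
-> sums.quotient(x=-81)
<- -89/81
-> sums.times(x=68)
<- -6052/81
-> sums.show()
<- -6052/81
-> sums.minus(x=-1)
<- -5971/81
-> sums.flip()
<- 5971/81

Answer: -6052/81


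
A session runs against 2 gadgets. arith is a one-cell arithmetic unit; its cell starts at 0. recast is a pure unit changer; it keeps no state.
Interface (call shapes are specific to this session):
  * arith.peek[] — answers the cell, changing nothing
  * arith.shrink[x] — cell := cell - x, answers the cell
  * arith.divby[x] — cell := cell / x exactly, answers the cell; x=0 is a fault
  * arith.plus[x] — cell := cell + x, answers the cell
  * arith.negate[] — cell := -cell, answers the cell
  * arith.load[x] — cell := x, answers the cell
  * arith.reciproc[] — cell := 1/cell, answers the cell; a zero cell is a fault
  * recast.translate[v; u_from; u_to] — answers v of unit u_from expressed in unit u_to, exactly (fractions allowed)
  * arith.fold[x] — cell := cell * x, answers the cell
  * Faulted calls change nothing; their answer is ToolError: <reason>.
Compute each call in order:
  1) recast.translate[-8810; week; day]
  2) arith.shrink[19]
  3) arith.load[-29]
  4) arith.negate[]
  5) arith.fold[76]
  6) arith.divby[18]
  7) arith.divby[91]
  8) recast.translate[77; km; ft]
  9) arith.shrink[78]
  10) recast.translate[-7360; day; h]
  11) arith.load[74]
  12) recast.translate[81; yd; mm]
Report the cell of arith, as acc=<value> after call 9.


$ translate v: -8810 u_from: week u_to: day
:: -61670
$ shrink x: 19
:: -19
$ load x: -29
:: -29
$ negate
:: 29
$ fold x: 76
:: 2204
$ divby x: 18
:: 1102/9
$ divby x: 91
:: 1102/819
$ translate v: 77 u_from: km u_to: ft
:: 96250000/381
$ shrink x: 78
:: -62780/819
$ translate v: -7360 u_from: day u_to: h
:: -176640
$ load x: 74
:: 74
$ translate v: 81 u_from: yd u_to: mm
:: 370332/5

Answer: acc=-62780/819


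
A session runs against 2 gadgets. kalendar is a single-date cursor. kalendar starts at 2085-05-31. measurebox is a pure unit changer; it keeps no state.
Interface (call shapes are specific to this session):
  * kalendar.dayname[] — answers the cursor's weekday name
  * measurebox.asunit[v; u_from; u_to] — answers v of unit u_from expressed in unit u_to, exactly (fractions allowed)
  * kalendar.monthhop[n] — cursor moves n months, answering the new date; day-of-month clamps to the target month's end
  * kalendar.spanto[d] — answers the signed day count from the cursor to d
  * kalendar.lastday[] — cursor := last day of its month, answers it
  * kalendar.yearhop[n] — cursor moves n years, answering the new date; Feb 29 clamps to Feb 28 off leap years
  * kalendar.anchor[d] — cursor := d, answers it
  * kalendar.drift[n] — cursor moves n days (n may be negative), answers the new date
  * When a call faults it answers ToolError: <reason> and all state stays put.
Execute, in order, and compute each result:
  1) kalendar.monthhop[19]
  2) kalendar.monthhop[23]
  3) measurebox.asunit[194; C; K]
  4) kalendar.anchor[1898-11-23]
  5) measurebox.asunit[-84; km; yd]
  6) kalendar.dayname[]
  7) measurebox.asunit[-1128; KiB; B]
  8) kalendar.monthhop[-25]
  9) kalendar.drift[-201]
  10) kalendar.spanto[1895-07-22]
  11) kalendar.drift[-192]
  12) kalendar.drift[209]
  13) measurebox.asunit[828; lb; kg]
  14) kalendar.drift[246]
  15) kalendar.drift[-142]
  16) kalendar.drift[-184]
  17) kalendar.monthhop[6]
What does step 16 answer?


Answer: 1896-02-02

Derivation:
==> kalendar.monthhop(n='19')
<== 2086-12-31
==> kalendar.monthhop(n='23')
<== 2088-11-30
==> measurebox.asunit(v='194', u_from='C', u_to='K')
<== 9343/20
==> kalendar.anchor(d='1898-11-23')
<== 1898-11-23
==> measurebox.asunit(v='-84', u_from='km', u_to='yd')
<== -35000000/381
==> kalendar.dayname()
<== Wednesday
==> measurebox.asunit(v='-1128', u_from='KiB', u_to='B')
<== -1155072
==> kalendar.monthhop(n='-25')
<== 1896-10-23
==> kalendar.drift(n='-201')
<== 1896-04-05
==> kalendar.spanto(d='1895-07-22')
<== -258
==> kalendar.drift(n='-192')
<== 1895-09-26
==> kalendar.drift(n='209')
<== 1896-04-22
==> measurebox.asunit(v='828', u_from='lb', u_to='kg')
<== 9389362059/25000000
==> kalendar.drift(n='246')
<== 1896-12-24
==> kalendar.drift(n='-142')
<== 1896-08-04
==> kalendar.drift(n='-184')
<== 1896-02-02
==> kalendar.monthhop(n='6')
<== 1896-08-02


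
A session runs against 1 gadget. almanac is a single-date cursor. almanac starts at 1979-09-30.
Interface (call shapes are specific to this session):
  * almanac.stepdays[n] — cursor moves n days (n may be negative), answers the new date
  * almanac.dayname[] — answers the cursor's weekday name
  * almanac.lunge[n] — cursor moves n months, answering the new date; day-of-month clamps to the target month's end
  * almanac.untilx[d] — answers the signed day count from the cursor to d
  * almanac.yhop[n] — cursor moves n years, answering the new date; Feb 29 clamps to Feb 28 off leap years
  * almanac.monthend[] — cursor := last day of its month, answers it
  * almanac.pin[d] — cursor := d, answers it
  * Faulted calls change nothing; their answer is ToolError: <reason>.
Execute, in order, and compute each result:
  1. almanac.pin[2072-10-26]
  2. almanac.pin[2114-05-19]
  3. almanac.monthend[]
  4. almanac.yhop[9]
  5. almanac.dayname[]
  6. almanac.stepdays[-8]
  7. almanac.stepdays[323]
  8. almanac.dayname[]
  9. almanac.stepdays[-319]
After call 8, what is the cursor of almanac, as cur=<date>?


Answer: cur=2124-04-10

Derivation:
Step: pin[2072-10-26]
Result: 2072-10-26
Step: pin[2114-05-19]
Result: 2114-05-19
Step: monthend[]
Result: 2114-05-31
Step: yhop[9]
Result: 2123-05-31
Step: dayname[]
Result: Monday
Step: stepdays[-8]
Result: 2123-05-23
Step: stepdays[323]
Result: 2124-04-10
Step: dayname[]
Result: Monday
Step: stepdays[-319]
Result: 2123-05-27


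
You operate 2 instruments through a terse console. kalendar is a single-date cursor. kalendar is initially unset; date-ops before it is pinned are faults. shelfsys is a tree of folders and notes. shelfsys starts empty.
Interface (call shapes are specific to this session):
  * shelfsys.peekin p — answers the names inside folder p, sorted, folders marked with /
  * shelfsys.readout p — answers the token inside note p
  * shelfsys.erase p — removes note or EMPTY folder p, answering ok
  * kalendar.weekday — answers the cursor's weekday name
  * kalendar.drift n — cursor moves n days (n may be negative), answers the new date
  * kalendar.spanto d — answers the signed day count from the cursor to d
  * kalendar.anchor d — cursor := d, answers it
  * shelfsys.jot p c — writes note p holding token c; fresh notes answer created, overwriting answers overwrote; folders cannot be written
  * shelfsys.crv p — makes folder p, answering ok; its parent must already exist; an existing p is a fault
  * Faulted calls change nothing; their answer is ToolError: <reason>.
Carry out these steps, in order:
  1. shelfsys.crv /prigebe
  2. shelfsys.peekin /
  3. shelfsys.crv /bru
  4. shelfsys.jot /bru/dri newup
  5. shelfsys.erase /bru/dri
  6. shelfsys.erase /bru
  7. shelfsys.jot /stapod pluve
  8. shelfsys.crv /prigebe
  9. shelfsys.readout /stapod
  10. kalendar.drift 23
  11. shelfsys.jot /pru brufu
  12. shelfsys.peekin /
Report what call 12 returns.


I invoke shelfsys.crv(p: /prigebe): ok.
I run shelfsys.peekin(p: /), giving [prigebe/].
I call shelfsys.crv(p: /bru): ok.
Calling shelfsys.jot(p: /bru/dri, c: newup), and observe created.
Now I run shelfsys.erase(p: /bru/dri), giving ok.
Calling shelfsys.erase(p: /bru), and see ok.
I try shelfsys.jot(p: /stapod, c: pluve), yielding created.
Invoking shelfsys.crv(p: /prigebe), which returns ToolError: exists.
Using shelfsys.readout(p: /stapod), giving pluve.
I invoke kalendar.drift(n: 23), and get ToolError: no date set.
Now I run shelfsys.jot(p: /pru, c: brufu), and get created.
I run shelfsys.peekin(p: /), — result: [prigebe/, pru, stapod].

Answer: [prigebe/, pru, stapod]


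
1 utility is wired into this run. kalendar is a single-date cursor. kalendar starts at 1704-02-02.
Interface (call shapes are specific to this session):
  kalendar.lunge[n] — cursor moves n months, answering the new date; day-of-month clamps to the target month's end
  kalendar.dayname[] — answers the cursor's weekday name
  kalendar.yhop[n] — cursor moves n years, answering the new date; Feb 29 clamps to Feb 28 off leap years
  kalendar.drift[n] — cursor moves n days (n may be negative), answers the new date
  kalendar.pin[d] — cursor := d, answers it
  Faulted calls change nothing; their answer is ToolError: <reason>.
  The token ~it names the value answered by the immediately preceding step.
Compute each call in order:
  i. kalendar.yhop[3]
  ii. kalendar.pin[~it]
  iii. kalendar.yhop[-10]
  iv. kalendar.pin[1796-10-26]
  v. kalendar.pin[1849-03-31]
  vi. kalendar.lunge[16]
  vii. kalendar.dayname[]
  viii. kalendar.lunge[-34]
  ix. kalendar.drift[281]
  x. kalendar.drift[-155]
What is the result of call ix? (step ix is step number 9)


! kalendar.yhop(n=3) : 1707-02-02
! kalendar.pin(d=~it) : 1707-02-02
! kalendar.yhop(n=-10) : 1697-02-02
! kalendar.pin(d=1796-10-26) : 1796-10-26
! kalendar.pin(d=1849-03-31) : 1849-03-31
! kalendar.lunge(n=16) : 1850-07-31
! kalendar.dayname() : Wednesday
! kalendar.lunge(n=-34) : 1847-09-30
! kalendar.drift(n=281) : 1848-07-07
! kalendar.drift(n=-155) : 1848-02-03

Answer: 1848-07-07


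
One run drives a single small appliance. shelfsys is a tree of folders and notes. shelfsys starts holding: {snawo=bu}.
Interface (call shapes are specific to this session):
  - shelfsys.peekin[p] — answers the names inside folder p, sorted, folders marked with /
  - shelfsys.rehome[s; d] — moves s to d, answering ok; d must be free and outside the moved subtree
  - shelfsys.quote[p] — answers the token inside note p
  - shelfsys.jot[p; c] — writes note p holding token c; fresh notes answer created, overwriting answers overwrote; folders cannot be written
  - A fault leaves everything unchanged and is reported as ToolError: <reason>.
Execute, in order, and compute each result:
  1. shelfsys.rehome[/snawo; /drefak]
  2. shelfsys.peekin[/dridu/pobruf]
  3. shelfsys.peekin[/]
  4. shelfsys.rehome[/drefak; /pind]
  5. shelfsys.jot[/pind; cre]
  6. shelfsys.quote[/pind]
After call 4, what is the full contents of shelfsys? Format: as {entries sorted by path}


Answer: {pind=bu}

Derivation:
>> shelfsys.rehome(s='/snawo', d='/drefak')
<< ok
>> shelfsys.peekin(p='/dridu/pobruf')
<< ToolError: not found
>> shelfsys.peekin(p='/')
<< [drefak]
>> shelfsys.rehome(s='/drefak', d='/pind')
<< ok
>> shelfsys.jot(p='/pind', c='cre')
<< overwrote
>> shelfsys.quote(p='/pind')
<< cre


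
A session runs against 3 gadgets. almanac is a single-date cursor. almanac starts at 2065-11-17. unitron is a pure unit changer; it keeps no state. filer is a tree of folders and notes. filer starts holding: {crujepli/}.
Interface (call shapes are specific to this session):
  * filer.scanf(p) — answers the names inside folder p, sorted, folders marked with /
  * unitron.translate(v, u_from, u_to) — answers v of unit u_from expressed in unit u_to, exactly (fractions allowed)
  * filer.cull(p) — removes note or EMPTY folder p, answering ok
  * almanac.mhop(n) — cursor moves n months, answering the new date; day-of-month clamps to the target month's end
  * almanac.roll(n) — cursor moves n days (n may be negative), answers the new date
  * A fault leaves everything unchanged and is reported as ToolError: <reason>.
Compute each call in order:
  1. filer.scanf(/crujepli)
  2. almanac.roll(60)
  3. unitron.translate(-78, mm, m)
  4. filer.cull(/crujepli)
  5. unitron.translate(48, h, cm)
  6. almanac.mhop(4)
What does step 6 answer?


CALL filer.scanf[p: /crujepli]
RET  []
CALL almanac.roll[n: 60]
RET  2066-01-16
CALL unitron.translate[v: -78; u_from: mm; u_to: m]
RET  -39/500
CALL filer.cull[p: /crujepli]
RET  ok
CALL unitron.translate[v: 48; u_from: h; u_to: cm]
RET  ToolError: incompatible units
CALL almanac.mhop[n: 4]
RET  2066-05-16

Answer: 2066-05-16


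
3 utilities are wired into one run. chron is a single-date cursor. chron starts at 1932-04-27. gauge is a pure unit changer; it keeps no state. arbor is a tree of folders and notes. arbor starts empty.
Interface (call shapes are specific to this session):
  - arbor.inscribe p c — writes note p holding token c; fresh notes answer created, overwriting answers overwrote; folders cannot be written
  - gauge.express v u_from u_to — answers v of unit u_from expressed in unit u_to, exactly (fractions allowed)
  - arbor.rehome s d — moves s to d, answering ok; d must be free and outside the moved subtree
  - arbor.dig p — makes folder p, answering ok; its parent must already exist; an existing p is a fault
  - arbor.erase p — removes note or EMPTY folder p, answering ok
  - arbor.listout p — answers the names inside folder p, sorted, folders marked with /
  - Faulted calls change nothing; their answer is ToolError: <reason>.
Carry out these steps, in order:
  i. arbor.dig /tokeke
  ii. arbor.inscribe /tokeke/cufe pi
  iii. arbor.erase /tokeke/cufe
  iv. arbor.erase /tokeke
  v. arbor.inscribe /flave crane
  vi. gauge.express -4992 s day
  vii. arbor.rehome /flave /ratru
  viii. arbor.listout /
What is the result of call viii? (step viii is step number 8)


Answer: [ratru]

Derivation:
-> arbor.dig(p: /tokeke)
<- ok
-> arbor.inscribe(p: /tokeke/cufe, c: pi)
<- created
-> arbor.erase(p: /tokeke/cufe)
<- ok
-> arbor.erase(p: /tokeke)
<- ok
-> arbor.inscribe(p: /flave, c: crane)
<- created
-> gauge.express(v: -4992, u_from: s, u_to: day)
<- -13/225
-> arbor.rehome(s: /flave, d: /ratru)
<- ok
-> arbor.listout(p: /)
<- [ratru]


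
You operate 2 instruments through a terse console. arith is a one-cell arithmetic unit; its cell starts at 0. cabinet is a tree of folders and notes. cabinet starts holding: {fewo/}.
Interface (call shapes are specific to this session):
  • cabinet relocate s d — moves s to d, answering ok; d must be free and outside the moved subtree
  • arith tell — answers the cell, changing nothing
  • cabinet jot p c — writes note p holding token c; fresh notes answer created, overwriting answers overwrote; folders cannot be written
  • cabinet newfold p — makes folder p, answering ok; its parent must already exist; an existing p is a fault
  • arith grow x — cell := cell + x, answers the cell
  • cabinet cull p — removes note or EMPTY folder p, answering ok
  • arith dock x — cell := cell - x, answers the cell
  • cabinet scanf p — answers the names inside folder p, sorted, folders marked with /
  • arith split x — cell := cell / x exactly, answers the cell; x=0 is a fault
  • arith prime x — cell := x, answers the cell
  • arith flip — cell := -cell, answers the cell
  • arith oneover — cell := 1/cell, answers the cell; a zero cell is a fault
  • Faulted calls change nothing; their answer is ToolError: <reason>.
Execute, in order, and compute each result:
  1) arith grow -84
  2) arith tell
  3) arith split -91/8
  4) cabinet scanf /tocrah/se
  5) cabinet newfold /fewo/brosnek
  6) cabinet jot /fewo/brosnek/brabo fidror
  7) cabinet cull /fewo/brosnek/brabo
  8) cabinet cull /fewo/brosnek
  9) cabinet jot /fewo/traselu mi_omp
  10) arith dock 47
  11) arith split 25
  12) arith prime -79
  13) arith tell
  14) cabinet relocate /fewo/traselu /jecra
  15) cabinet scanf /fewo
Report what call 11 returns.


Answer: -103/65

Derivation:
Step: arith grow[x='-84']
Result: -84
Step: arith tell[]
Result: -84
Step: arith split[x='-91/8']
Result: 96/13
Step: cabinet scanf[p='/tocrah/se']
Result: ToolError: not found
Step: cabinet newfold[p='/fewo/brosnek']
Result: ok
Step: cabinet jot[p='/fewo/brosnek/brabo'; c='fidror']
Result: created
Step: cabinet cull[p='/fewo/brosnek/brabo']
Result: ok
Step: cabinet cull[p='/fewo/brosnek']
Result: ok
Step: cabinet jot[p='/fewo/traselu'; c='mi_omp']
Result: created
Step: arith dock[x='47']
Result: -515/13
Step: arith split[x='25']
Result: -103/65
Step: arith prime[x='-79']
Result: -79
Step: arith tell[]
Result: -79
Step: cabinet relocate[s='/fewo/traselu'; d='/jecra']
Result: ok
Step: cabinet scanf[p='/fewo']
Result: []


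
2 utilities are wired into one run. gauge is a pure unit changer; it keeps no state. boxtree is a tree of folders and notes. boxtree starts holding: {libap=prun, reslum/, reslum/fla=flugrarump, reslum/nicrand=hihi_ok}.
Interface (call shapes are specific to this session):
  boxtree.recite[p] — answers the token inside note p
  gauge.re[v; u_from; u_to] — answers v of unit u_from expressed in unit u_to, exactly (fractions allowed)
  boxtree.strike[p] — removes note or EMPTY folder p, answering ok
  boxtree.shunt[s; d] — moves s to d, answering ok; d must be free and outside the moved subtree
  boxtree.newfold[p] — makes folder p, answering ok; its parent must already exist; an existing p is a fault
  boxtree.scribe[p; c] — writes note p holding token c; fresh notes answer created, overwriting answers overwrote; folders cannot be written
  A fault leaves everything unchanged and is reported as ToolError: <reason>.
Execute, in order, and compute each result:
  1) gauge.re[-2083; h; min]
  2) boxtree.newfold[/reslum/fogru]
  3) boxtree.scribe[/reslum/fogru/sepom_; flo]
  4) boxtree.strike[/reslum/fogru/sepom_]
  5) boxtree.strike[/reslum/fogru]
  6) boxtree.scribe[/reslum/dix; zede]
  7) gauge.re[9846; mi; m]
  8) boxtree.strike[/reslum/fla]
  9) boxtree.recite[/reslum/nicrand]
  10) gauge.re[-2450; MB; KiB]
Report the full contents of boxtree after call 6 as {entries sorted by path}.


> gauge.re -2083 h min
  -124980
> boxtree.newfold /reslum/fogru
  ok
> boxtree.scribe /reslum/fogru/sepom_ flo
  created
> boxtree.strike /reslum/fogru/sepom_
  ok
> boxtree.strike /reslum/fogru
  ok
> boxtree.scribe /reslum/dix zede
  created
> gauge.re 9846 mi m
  1980700128/125
> boxtree.strike /reslum/fla
  ok
> boxtree.recite /reslum/nicrand
  hihi_ok
> gauge.re -2450 MB KiB
  -19140625/8

Answer: {libap=prun, reslum/, reslum/dix=zede, reslum/fla=flugrarump, reslum/nicrand=hihi_ok}


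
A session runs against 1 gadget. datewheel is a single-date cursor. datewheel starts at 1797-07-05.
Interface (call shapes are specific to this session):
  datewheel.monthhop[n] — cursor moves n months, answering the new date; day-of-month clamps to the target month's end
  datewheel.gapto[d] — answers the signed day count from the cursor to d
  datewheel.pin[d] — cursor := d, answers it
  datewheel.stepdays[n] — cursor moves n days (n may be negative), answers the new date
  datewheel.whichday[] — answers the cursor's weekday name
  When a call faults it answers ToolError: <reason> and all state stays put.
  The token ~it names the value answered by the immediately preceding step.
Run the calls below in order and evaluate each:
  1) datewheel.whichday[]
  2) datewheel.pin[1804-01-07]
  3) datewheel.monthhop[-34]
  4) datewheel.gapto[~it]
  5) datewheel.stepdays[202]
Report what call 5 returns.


% datewheel.whichday
[out] Wednesday
% datewheel.pin d=1804-01-07
[out] 1804-01-07
% datewheel.monthhop n=-34
[out] 1801-03-07
% datewheel.gapto d=~it
[out] 0
% datewheel.stepdays n=202
[out] 1801-09-25

Answer: 1801-09-25


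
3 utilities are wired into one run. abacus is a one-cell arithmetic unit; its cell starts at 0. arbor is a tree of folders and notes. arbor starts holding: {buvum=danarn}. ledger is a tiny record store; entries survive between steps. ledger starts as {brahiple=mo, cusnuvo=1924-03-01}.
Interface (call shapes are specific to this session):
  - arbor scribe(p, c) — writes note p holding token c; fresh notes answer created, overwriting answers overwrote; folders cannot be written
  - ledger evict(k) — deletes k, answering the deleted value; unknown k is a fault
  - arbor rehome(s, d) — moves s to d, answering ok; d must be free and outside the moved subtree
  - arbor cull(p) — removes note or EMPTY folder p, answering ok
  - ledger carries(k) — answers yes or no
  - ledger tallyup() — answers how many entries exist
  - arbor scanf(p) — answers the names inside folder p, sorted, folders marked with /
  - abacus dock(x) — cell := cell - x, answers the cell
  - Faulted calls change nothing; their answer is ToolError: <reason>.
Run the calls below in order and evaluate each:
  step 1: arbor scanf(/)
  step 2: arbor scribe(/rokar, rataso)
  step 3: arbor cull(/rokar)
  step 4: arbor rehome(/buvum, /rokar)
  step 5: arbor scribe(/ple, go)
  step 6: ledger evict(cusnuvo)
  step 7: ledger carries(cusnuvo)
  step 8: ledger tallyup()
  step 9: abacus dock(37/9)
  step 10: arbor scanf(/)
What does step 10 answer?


Answer: [ple, rokar]

Derivation:
==> arbor scanf(p=/)
<== [buvum]
==> arbor scribe(p=/rokar, c=rataso)
<== created
==> arbor cull(p=/rokar)
<== ok
==> arbor rehome(s=/buvum, d=/rokar)
<== ok
==> arbor scribe(p=/ple, c=go)
<== created
==> ledger evict(k=cusnuvo)
<== 1924-03-01
==> ledger carries(k=cusnuvo)
<== no
==> ledger tallyup()
<== 1
==> abacus dock(x=37/9)
<== -37/9
==> arbor scanf(p=/)
<== [ple, rokar]


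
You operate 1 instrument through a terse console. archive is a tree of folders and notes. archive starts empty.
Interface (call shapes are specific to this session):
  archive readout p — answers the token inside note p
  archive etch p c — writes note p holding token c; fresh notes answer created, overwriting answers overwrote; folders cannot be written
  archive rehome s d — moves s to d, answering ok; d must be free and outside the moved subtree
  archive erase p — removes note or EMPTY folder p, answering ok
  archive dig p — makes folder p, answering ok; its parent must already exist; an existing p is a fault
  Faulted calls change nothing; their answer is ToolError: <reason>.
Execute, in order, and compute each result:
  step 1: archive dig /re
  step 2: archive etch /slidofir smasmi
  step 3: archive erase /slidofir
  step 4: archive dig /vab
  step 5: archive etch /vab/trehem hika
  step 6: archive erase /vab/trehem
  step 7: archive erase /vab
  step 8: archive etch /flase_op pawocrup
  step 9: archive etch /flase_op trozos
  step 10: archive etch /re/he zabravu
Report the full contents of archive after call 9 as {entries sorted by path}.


// 1. archive dig(p=/re) == ok
// 2. archive etch(p=/slidofir, c=smasmi) == created
// 3. archive erase(p=/slidofir) == ok
// 4. archive dig(p=/vab) == ok
// 5. archive etch(p=/vab/trehem, c=hika) == created
// 6. archive erase(p=/vab/trehem) == ok
// 7. archive erase(p=/vab) == ok
// 8. archive etch(p=/flase_op, c=pawocrup) == created
// 9. archive etch(p=/flase_op, c=trozos) == overwrote
// 10. archive etch(p=/re/he, c=zabravu) == created

Answer: {flase_op=trozos, re/}


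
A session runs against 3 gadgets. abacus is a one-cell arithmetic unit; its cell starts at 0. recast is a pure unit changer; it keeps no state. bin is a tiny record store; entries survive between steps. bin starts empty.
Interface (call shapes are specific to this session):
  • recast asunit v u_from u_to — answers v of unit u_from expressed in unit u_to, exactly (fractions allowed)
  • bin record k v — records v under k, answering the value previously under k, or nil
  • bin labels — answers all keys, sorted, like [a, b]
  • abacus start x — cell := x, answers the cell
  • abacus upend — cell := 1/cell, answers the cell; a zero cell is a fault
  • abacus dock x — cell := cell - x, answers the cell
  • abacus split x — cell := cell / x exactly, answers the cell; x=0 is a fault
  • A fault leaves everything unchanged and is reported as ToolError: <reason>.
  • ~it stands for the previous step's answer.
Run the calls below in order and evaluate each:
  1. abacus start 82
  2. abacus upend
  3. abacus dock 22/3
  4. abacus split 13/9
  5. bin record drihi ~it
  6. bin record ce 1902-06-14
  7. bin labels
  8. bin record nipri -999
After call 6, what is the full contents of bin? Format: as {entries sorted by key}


Answer: {ce=1902-06-14, drihi=-5403/1066}

Derivation:
→ abacus start(x='82')
← 82
→ abacus upend()
← 1/82
→ abacus dock(x='22/3')
← -1801/246
→ abacus split(x='13/9')
← -5403/1066
→ bin record(k='drihi', v='~it')
← nil
→ bin record(k='ce', v='1902-06-14')
← nil
→ bin labels()
← [ce, drihi]
→ bin record(k='nipri', v='-999')
← nil


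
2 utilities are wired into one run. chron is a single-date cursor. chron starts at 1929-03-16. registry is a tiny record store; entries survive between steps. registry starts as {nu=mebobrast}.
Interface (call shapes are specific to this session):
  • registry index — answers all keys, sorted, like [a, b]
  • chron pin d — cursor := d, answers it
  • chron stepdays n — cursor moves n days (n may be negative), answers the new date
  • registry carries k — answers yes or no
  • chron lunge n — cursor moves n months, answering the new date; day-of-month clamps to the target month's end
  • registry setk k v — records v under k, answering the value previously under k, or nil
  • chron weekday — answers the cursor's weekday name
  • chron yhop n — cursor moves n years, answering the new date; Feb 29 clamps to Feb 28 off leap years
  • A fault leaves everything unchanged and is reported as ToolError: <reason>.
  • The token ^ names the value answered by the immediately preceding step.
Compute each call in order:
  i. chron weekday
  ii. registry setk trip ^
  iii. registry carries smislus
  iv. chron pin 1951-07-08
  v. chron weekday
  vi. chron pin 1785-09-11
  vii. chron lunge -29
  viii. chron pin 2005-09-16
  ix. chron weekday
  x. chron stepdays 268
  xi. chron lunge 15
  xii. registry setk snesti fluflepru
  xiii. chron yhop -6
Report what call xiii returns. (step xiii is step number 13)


>> chron weekday()
<< Saturday
>> registry setk(k=trip, v=^)
<< nil
>> registry carries(k=smislus)
<< no
>> chron pin(d=1951-07-08)
<< 1951-07-08
>> chron weekday()
<< Sunday
>> chron pin(d=1785-09-11)
<< 1785-09-11
>> chron lunge(n=-29)
<< 1783-04-11
>> chron pin(d=2005-09-16)
<< 2005-09-16
>> chron weekday()
<< Friday
>> chron stepdays(n=268)
<< 2006-06-11
>> chron lunge(n=15)
<< 2007-09-11
>> registry setk(k=snesti, v=fluflepru)
<< nil
>> chron yhop(n=-6)
<< 2001-09-11

Answer: 2001-09-11


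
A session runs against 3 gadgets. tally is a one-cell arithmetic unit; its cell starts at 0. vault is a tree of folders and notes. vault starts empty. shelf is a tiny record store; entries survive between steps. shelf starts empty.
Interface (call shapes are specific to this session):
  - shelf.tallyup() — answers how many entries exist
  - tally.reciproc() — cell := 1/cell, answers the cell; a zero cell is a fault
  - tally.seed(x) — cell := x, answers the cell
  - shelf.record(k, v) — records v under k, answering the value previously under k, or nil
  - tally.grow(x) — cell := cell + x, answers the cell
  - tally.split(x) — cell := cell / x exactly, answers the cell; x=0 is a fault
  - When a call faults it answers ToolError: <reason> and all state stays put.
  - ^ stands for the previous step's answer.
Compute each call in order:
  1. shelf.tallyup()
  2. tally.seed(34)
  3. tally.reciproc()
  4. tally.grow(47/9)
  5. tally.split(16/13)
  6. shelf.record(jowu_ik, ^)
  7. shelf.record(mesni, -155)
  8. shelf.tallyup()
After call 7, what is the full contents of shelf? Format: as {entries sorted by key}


>> tallyup()
<< 0
>> seed(x: 34)
<< 34
>> reciproc()
<< 1/34
>> grow(x: 47/9)
<< 1607/306
>> split(x: 16/13)
<< 20891/4896
>> record(k: jowu_ik, v: ^)
<< nil
>> record(k: mesni, v: -155)
<< nil
>> tallyup()
<< 2

Answer: {jowu_ik=20891/4896, mesni=-155}


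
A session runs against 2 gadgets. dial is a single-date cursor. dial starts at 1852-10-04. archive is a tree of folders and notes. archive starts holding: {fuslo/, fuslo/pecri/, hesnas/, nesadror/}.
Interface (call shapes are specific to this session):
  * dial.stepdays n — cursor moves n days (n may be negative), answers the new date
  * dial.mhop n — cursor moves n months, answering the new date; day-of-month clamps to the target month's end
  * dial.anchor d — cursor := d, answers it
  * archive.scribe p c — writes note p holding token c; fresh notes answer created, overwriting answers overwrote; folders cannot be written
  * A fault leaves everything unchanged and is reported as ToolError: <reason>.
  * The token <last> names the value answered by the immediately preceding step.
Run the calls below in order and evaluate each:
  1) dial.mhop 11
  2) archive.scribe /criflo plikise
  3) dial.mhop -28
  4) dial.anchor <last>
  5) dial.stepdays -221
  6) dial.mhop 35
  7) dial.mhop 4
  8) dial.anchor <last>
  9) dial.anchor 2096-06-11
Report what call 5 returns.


Answer: 1850-09-25

Derivation:
Step: dial.mhop[n→11]
Result: 1853-09-04
Step: archive.scribe[p→/criflo; c→plikise]
Result: created
Step: dial.mhop[n→-28]
Result: 1851-05-04
Step: dial.anchor[d→<last>]
Result: 1851-05-04
Step: dial.stepdays[n→-221]
Result: 1850-09-25
Step: dial.mhop[n→35]
Result: 1853-08-25
Step: dial.mhop[n→4]
Result: 1853-12-25
Step: dial.anchor[d→<last>]
Result: 1853-12-25
Step: dial.anchor[d→2096-06-11]
Result: 2096-06-11


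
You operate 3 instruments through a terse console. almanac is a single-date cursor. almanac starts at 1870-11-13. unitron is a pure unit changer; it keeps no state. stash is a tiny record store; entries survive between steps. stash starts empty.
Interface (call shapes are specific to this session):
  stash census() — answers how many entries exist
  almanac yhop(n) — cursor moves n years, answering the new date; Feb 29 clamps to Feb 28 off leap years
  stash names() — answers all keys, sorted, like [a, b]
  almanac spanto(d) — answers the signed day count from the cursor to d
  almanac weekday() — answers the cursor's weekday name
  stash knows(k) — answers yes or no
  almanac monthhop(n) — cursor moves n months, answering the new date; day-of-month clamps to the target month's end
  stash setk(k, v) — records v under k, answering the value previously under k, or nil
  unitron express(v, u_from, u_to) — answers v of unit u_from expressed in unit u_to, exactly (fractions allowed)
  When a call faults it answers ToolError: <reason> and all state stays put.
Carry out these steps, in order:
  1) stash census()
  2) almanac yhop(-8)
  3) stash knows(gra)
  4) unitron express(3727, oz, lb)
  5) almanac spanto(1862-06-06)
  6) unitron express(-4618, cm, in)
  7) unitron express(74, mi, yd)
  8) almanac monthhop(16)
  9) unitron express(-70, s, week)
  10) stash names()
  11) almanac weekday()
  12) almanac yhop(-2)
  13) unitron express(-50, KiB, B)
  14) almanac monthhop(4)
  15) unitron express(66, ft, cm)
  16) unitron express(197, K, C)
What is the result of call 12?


Using stash census(), and get 0.
Next I call almanac yhop passing n→-8, → 1862-11-13.
Using stash knows passing k→gra, → no.
Then unitron express passing v→3727, u_from→oz, u_to→lb, yielding 3727/16.
Now I run almanac spanto passing d→1862-06-06, giving -160.
Then unitron express passing v→-4618, u_from→cm, u_to→in, which returns -230900/127.
I use unitron express passing v→74, u_from→mi, u_to→yd, giving 130240.
I invoke almanac monthhop passing n→16, and get 1864-03-13.
I use unitron express passing v→-70, u_from→s, u_to→week, yielding -1/8640.
Using stash names(): [].
I use almanac weekday, giving Sunday.
I try almanac yhop passing n→-2, and observe 1862-03-13.
Now I run unitron express passing v→-50, u_from→KiB, u_to→B, and see -51200.
I run almanac monthhop passing n→4, and get 1862-07-13.
Now I run unitron express passing v→66, u_from→ft, u_to→cm, yielding 50292/25.
I invoke unitron express passing v→197, u_from→K, u_to→C, giving -1523/20.

Answer: 1862-03-13


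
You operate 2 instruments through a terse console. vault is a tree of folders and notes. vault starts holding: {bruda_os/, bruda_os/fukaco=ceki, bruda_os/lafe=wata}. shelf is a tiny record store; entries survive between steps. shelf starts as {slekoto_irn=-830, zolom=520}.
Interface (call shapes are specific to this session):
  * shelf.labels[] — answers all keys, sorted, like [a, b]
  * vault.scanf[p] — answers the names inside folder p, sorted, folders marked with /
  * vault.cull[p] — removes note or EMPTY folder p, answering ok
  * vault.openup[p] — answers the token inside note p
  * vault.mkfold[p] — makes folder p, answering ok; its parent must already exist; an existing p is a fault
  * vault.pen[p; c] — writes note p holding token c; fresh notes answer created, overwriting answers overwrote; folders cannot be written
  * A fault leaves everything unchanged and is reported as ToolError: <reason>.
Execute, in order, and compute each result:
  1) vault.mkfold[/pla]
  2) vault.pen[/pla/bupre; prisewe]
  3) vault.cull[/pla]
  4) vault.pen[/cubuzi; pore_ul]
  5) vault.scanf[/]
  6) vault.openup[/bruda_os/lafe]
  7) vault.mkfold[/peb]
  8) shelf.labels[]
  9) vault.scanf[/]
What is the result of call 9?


Answer: [bruda_os/, cubuzi, peb/, pla/]

Derivation:
[in] mkfold p→/pla
[out] ok
[in] pen p→/pla/bupre c→prisewe
[out] created
[in] cull p→/pla
[out] ToolError: not empty
[in] pen p→/cubuzi c→pore_ul
[out] created
[in] scanf p→/
[out] [bruda_os/, cubuzi, pla/]
[in] openup p→/bruda_os/lafe
[out] wata
[in] mkfold p→/peb
[out] ok
[in] labels
[out] [slekoto_irn, zolom]
[in] scanf p→/
[out] [bruda_os/, cubuzi, peb/, pla/]


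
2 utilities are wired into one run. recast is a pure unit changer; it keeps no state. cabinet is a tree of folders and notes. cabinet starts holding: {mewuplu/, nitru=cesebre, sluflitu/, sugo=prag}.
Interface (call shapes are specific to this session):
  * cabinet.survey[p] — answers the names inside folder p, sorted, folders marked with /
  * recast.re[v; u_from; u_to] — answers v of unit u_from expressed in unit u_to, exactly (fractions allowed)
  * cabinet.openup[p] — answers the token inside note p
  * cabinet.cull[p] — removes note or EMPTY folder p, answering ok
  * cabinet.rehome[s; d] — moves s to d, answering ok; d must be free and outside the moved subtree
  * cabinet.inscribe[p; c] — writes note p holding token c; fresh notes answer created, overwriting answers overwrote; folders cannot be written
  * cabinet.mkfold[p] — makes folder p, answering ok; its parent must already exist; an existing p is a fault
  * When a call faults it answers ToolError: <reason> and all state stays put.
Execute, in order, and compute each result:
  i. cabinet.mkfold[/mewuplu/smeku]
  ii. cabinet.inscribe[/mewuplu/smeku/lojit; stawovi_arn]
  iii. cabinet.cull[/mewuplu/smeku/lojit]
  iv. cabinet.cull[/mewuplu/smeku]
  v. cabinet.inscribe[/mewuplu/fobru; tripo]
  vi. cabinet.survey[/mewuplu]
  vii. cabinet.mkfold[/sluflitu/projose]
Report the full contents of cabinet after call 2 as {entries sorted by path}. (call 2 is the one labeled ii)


Answer: {mewuplu/, mewuplu/smeku/, mewuplu/smeku/lojit=stawovi_arn, nitru=cesebre, sluflitu/, sugo=prag}

Derivation:
# mkfold(p→/mewuplu/smeku) => ok
# inscribe(p→/mewuplu/smeku/lojit, c→stawovi_arn) => created
# cull(p→/mewuplu/smeku/lojit) => ok
# cull(p→/mewuplu/smeku) => ok
# inscribe(p→/mewuplu/fobru, c→tripo) => created
# survey(p→/mewuplu) => [fobru]
# mkfold(p→/sluflitu/projose) => ok


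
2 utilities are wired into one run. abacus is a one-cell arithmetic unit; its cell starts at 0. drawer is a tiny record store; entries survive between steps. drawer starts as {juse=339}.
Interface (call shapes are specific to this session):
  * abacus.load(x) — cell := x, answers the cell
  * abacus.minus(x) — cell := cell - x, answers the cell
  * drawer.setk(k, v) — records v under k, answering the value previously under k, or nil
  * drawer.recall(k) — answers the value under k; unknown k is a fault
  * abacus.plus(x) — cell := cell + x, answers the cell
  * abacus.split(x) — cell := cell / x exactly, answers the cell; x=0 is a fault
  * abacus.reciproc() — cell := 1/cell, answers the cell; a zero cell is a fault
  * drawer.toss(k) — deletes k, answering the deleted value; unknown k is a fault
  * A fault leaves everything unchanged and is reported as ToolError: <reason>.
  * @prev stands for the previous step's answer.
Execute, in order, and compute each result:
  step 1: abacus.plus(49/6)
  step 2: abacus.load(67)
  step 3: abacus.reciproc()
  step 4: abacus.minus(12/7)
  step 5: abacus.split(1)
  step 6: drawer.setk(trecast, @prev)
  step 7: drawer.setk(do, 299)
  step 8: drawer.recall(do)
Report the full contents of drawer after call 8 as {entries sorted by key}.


Do: abacus.plus[x: 49/6]
See: 49/6
Do: abacus.load[x: 67]
See: 67
Do: abacus.reciproc[]
See: 1/67
Do: abacus.minus[x: 12/7]
See: -797/469
Do: abacus.split[x: 1]
See: -797/469
Do: drawer.setk[k: trecast; v: @prev]
See: nil
Do: drawer.setk[k: do; v: 299]
See: nil
Do: drawer.recall[k: do]
See: 299

Answer: {do=299, juse=339, trecast=-797/469}


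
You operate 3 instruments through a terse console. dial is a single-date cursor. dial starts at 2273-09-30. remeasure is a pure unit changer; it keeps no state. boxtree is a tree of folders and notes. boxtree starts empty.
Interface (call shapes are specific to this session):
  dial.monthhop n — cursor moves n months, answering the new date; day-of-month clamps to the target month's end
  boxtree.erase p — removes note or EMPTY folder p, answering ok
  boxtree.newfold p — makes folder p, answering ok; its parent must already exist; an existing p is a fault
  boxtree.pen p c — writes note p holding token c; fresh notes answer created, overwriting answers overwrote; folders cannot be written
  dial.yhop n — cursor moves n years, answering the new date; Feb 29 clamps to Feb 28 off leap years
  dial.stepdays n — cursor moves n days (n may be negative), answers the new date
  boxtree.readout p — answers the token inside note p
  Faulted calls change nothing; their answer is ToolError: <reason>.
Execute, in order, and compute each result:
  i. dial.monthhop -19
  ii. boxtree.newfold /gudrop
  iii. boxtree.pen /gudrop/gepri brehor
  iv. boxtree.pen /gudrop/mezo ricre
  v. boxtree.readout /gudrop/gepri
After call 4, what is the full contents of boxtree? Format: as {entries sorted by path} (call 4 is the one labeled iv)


·→ dial.monthhop(n→-19)
·← 2272-02-29
·→ boxtree.newfold(p→/gudrop)
·← ok
·→ boxtree.pen(p→/gudrop/gepri, c→brehor)
·← created
·→ boxtree.pen(p→/gudrop/mezo, c→ricre)
·← created
·→ boxtree.readout(p→/gudrop/gepri)
·← brehor

Answer: {gudrop/, gudrop/gepri=brehor, gudrop/mezo=ricre}


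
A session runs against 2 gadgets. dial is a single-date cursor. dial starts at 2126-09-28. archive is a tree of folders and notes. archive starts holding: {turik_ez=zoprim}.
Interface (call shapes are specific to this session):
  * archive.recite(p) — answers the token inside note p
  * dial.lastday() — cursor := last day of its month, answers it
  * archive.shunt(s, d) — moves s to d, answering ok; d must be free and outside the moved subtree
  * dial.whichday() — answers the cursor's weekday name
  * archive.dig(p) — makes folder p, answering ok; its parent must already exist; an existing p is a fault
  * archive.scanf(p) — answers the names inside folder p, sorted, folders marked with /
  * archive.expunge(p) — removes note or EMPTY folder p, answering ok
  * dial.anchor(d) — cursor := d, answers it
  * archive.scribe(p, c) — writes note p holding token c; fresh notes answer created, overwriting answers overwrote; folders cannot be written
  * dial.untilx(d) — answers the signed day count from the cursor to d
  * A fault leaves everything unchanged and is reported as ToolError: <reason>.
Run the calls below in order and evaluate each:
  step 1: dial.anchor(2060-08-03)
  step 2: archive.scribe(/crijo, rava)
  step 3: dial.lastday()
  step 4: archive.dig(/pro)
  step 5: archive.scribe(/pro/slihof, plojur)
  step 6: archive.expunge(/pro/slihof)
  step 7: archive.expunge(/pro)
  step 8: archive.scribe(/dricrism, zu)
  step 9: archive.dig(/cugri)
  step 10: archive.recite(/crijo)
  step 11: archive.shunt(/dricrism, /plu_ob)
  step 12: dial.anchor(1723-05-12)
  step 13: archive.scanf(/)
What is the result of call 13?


Answer: [crijo, cugri/, plu_ob, turik_ez]

Derivation:
Act: dial.anchor[d: 2060-08-03]
Obs: 2060-08-03
Act: archive.scribe[p: /crijo; c: rava]
Obs: created
Act: dial.lastday[]
Obs: 2060-08-31
Act: archive.dig[p: /pro]
Obs: ok
Act: archive.scribe[p: /pro/slihof; c: plojur]
Obs: created
Act: archive.expunge[p: /pro/slihof]
Obs: ok
Act: archive.expunge[p: /pro]
Obs: ok
Act: archive.scribe[p: /dricrism; c: zu]
Obs: created
Act: archive.dig[p: /cugri]
Obs: ok
Act: archive.recite[p: /crijo]
Obs: rava
Act: archive.shunt[s: /dricrism; d: /plu_ob]
Obs: ok
Act: dial.anchor[d: 1723-05-12]
Obs: 1723-05-12
Act: archive.scanf[p: /]
Obs: [crijo, cugri/, plu_ob, turik_ez]
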